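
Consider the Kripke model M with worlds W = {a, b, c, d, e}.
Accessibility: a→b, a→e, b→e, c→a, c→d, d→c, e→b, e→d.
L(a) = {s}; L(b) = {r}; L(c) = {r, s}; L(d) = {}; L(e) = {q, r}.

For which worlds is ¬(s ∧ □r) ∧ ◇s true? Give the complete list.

Recall that □ψ holds at a world iff ψ holds at every accessible world, and ◇ψ holds iff ψ holds at some accessible world.
Let φ = ¬(s ∧ □r) ∧ ◇s. Evaluate φ at each world:
  a (successors {b, e}): φ is false.
  b (successors {e}): φ is false.
  c (successors {a, d}): φ is true.
  d (successors {c}): φ is true.
  e (successors {b, d}): φ is false.
For instance, at c:
  At c: ¬(s ∧ □r) is true, ◇s is true, so ¬(s ∧ □r) ∧ ◇s is true.
    At c: s ∧ □r is false, so ¬(s ∧ □r) is true.
      At c: s is true, □r is false, so s ∧ □r is false.
    At c: ◇s requires s at some successor in {a, d}.
      s holds at a, so ◇s is true at c.
Satisfying worlds: {c, d}

c, d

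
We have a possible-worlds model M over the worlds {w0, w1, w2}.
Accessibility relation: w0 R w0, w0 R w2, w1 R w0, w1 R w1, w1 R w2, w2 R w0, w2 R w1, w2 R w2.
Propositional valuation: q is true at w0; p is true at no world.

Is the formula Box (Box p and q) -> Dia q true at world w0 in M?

Yes

At w0: Box (Box p and q) is false, Dia q is true, so Box (Box p and q) -> Dia q is true.
  At w0: Box (Box p and q) requires Box p and q at every successor {w0, w2}.
    Box p and q fails at w0, so Box (Box p and q) is false at w0.
      At w0: Box p is false, q is true, so Box p and q is false.
  At w0: Dia q requires q at some successor in {w0, w2}.
    q holds at w0, so Dia q is true at w0.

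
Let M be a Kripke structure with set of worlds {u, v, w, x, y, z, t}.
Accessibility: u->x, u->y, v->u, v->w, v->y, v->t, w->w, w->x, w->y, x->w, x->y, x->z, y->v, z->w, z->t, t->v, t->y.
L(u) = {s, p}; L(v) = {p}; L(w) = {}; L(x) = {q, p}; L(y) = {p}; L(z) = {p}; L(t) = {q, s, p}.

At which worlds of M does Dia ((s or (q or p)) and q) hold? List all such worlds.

Let φ = Dia ((s or (q or p)) and q). Evaluate φ at each world:
  u (successors {x, y}): φ is true.
  v (successors {u, w, y, t}): φ is true.
  w (successors {w, x, y}): φ is true.
  x (successors {w, y, z}): φ is false.
  y (successors {v}): φ is false.
  z (successors {w, t}): φ is true.
  t (successors {v, y}): φ is false.
For instance, at z:
  At z: Dia ((s or (q or p)) and q) requires (s or (q or p)) and q at some successor in {w, t}.
    (s or (q or p)) and q holds at t, so Dia ((s or (q or p)) and q) is true at z.
Satisfying worlds: {u, v, w, z}

u, v, w, z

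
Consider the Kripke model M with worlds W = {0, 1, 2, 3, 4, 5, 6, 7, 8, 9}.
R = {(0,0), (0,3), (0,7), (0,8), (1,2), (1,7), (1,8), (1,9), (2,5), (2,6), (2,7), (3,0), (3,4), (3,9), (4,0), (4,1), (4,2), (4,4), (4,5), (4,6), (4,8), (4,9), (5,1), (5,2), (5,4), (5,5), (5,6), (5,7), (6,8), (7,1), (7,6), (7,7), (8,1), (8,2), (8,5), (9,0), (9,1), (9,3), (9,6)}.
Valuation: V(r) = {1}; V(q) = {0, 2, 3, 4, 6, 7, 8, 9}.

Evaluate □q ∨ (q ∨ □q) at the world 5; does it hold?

At 5: □q is false, q ∨ □q is false, so □q ∨ (q ∨ □q) is false.
  At 5: □q requires q at every successor {1, 2, 4, 5, 6, 7}.
    q fails at 1, so □q is false at 5.
  At 5: q is false, □q is false, so q ∨ □q is false.
    At 5: □q requires q at every successor {1, 2, 4, 5, 6, 7}.
      q fails at 1, so □q is false at 5.

No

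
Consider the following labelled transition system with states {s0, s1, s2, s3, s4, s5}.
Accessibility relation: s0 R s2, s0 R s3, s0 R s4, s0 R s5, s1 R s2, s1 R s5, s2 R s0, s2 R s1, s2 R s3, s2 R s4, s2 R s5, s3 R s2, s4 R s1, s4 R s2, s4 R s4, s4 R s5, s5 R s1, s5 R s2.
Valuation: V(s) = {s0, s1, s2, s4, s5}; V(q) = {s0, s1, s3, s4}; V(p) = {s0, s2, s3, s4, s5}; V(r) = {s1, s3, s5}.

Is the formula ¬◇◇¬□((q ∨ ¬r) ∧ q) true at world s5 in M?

At s5: ◇◇¬□((q ∨ ¬r) ∧ q) is true, so ¬◇◇¬□((q ∨ ¬r) ∧ q) is false.
  At s5: ◇◇¬□((q ∨ ¬r) ∧ q) requires ◇¬□((q ∨ ¬r) ∧ q) at some successor in {s1, s2}.
    ◇¬□((q ∨ ¬r) ∧ q) holds at s1, so ◇◇¬□((q ∨ ¬r) ∧ q) is true at s5.
      At s1: ◇¬□((q ∨ ¬r) ∧ q) requires ¬□((q ∨ ¬r) ∧ q) at some successor in {s2, s5}.
        ¬□((q ∨ ¬r) ∧ q) holds at s2, so ◇¬□((q ∨ ¬r) ∧ q) is true at s1.

No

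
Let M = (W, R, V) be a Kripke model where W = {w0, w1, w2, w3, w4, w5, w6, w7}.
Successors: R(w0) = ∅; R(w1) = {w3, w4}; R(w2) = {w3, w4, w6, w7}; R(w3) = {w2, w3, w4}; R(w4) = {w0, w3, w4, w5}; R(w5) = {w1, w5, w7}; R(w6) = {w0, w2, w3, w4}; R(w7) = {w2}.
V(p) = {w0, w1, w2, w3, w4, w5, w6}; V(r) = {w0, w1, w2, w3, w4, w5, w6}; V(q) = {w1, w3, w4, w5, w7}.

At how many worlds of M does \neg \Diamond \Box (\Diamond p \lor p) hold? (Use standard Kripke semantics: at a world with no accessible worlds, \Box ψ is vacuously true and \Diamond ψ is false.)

Recall that \Box ψ holds at a world iff ψ holds at every accessible world, and \Diamond ψ holds iff ψ holds at some accessible world.
Let φ = \neg \Diamond \Box (\Diamond p \lor p). Evaluate φ at each world:
  w0 (successors ∅): φ is true.
  w1 (successors {w3, w4}): φ is false.
  w2 (successors {w3, w4, w6, w7}): φ is false.
  w3 (successors {w2, w3, w4}): φ is false.
  w4 (successors {w0, w3, w4, w5}): φ is false.
  w5 (successors {w1, w5, w7}): φ is false.
  w6 (successors {w0, w2, w3, w4}): φ is false.
  w7 (successors {w2}): φ is false.
For instance, at w4:
  At w4: \Diamond \Box (\Diamond p \lor p) is true, so \neg \Diamond \Box (\Diamond p \lor p) is false.
    At w4: \Diamond \Box (\Diamond p \lor p) requires \Box (\Diamond p \lor p) at some successor in {w0, w3, w4, w5}.
      \Box (\Diamond p \lor p) holds at w0, so \Diamond \Box (\Diamond p \lor p) is true at w4.
Satisfying worlds: {w0}

1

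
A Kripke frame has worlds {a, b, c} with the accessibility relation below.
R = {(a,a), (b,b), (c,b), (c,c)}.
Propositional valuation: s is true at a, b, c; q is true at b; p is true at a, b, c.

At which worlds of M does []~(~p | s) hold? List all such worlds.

Let φ = []~(~p | s). Evaluate φ at each world:
  a (successors {a}): φ is false.
  b (successors {b}): φ is false.
  c (successors {b, c}): φ is false.
For instance, at c:
  At c: []~(~p | s) requires ~(~p | s) at every successor {b, c}.
    ~(~p | s) fails at b, so []~(~p | s) is false at c.
Satisfying worlds: none.

none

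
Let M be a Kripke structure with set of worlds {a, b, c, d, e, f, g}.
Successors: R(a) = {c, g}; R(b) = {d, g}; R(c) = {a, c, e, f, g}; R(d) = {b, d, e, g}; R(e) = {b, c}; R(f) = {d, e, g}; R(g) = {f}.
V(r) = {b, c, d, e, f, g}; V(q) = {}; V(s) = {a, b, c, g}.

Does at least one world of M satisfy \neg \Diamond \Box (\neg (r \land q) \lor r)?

No

Let φ = \neg \Diamond \Box (\neg (r \land q) \lor r). Evaluate φ at each world:
  a (successors {c, g}): φ is false.
  b (successors {d, g}): φ is false.
  c (successors {a, c, e, f, g}): φ is false.
  d (successors {b, d, e, g}): φ is false.
  e (successors {b, c}): φ is false.
  f (successors {d, e, g}): φ is false.
  g (successors {f}): φ is false.
For instance, at g:
  At g: \Diamond \Box (\neg (r \land q) \lor r) is true, so \neg \Diamond \Box (\neg (r \land q) \lor r) is false.
    At g: \Diamond \Box (\neg (r \land q) \lor r) requires \Box (\neg (r \land q) \lor r) at some successor in {f}.
      \Box (\neg (r \land q) \lor r) holds at f, so \Diamond \Box (\neg (r \land q) \lor r) is true at g.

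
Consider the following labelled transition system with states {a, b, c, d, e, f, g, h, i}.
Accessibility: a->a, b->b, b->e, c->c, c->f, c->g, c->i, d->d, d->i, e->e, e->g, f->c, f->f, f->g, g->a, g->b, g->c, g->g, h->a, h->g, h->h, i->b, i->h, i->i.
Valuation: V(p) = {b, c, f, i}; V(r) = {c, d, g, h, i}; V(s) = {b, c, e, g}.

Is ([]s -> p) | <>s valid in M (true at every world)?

Recall that []ψ holds at a world iff ψ holds at every accessible world, and <>ψ holds iff ψ holds at some accessible world.
Let φ = ([]s -> p) | <>s. Evaluate φ at each world:
  a (successors {a}): φ is true.
  b (successors {b, e}): φ is true.
  c (successors {c, f, g, i}): φ is true.
  d (successors {d, i}): φ is true.
  e (successors {e, g}): φ is true.
  f (successors {c, f, g}): φ is true.
  g (successors {a, b, c, g}): φ is true.
  h (successors {a, g, h}): φ is true.
  i (successors {b, h, i}): φ is true.
For instance, at h:
  At h: []s -> p is true, <>s is true, so ([]s -> p) | <>s is true.
    At h: []s is false, p is false, so []s -> p is true.
      At h: []s requires s at every successor {a, g, h}.
        s fails at a, so []s is false at h.
    At h: <>s requires s at some successor in {a, g, h}.
      s holds at g, so <>s is true at h.

Yes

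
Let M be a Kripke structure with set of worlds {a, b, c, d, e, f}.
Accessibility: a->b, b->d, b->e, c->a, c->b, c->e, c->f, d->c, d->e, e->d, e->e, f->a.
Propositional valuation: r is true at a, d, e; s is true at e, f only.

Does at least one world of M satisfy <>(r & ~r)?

Recall that <>ψ holds at a world iff ψ holds at some accessible world.
Let φ = <>(r & ~r). Evaluate φ at each world:
  a (successors {b}): φ is false.
  b (successors {d, e}): φ is false.
  c (successors {a, b, e, f}): φ is false.
  d (successors {c, e}): φ is false.
  e (successors {d, e}): φ is false.
  f (successors {a}): φ is false.
For instance, at f:
  At f: <>(r & ~r) requires r & ~r at some successor in {a}.
    At a: r & ~r is false.
  So <>(r & ~r) is false at f.

No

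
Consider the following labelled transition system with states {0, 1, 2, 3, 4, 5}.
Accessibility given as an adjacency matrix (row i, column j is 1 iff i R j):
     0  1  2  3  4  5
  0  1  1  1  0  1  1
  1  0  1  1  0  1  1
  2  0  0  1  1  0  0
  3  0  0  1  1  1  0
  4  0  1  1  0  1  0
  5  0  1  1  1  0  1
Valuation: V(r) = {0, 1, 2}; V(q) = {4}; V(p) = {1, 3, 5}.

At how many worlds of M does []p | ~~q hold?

Let φ = []p | ~~q. Evaluate φ at each world:
  0 (successors {0, 1, 2, 4, 5}): φ is false.
  1 (successors {1, 2, 4, 5}): φ is false.
  2 (successors {2, 3}): φ is false.
  3 (successors {2, 3, 4}): φ is false.
  4 (successors {1, 2, 4}): φ is true.
  5 (successors {1, 2, 3, 5}): φ is false.
For instance, at 1:
  At 1: []p is false, ~~q is false, so []p | ~~q is false.
    At 1: []p requires p at every successor {1, 2, 4, 5}.
      p fails at 2, so []p is false at 1.
Satisfying worlds: {4}

1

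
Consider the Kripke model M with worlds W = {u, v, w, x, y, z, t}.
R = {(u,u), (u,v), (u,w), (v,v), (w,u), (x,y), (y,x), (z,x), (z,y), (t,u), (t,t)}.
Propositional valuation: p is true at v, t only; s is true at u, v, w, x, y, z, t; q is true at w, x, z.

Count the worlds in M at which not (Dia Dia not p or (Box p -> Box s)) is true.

Let φ = not (Dia Dia not p or (Box p -> Box s)). Evaluate φ at each world:
  u (successors {u, v, w}): φ is false.
  v (successors {v}): φ is false.
  w (successors {u}): φ is false.
  x (successors {y}): φ is false.
  y (successors {x}): φ is false.
  z (successors {x, y}): φ is false.
  t (successors {u, t}): φ is false.
For instance, at y:
  At y: Dia Dia not p or (Box p -> Box s) is true, so not (Dia Dia not p or (Box p -> Box s)) is false.
    At y: Dia Dia not p is true, Box p -> Box s is true, so Dia Dia not p or (Box p -> Box s) is true.
      At y: Dia Dia not p requires Dia not p at some successor in {x}.
        Dia not p holds at x, so Dia Dia not p is true at y.
      At y: Box p is false, Box s is true, so Box p -> Box s is true.
Satisfying worlds: none.

0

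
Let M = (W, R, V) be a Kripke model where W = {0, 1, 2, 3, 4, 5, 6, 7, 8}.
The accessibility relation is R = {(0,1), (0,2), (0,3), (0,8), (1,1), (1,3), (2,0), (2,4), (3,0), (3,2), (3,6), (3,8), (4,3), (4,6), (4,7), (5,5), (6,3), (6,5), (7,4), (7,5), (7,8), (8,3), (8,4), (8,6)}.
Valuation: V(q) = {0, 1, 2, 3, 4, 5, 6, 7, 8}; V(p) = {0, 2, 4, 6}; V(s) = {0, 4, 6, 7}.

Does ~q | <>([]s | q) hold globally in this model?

Let φ = ~q | <>([]s | q). Evaluate φ at each world:
  0 (successors {1, 2, 3, 8}): φ is true.
  1 (successors {1, 3}): φ is true.
  2 (successors {0, 4}): φ is true.
  3 (successors {0, 2, 6, 8}): φ is true.
  4 (successors {3, 6, 7}): φ is true.
  5 (successors {5}): φ is true.
  6 (successors {3, 5}): φ is true.
  7 (successors {4, 5, 8}): φ is true.
  8 (successors {3, 4, 6}): φ is true.
For instance, at 4:
  At 4: ~q is false, <>([]s | q) is true, so ~q | <>([]s | q) is true.
    At 4: <>([]s | q) requires []s | q at some successor in {3, 6, 7}.
      []s | q holds at 3, so <>([]s | q) is true at 4.

Yes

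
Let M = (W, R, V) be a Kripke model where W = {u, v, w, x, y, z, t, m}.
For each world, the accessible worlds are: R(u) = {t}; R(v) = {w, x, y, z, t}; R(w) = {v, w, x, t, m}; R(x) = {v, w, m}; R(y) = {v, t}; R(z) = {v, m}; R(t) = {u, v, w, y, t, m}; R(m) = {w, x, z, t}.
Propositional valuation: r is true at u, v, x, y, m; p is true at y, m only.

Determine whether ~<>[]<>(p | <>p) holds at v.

Recall that []ψ holds at a world iff ψ holds at every accessible world, and <>ψ holds iff ψ holds at some accessible world.
At v: <>[]<>(p | <>p) is true, so ~<>[]<>(p | <>p) is false.
  At v: <>[]<>(p | <>p) requires []<>(p | <>p) at some successor in {w, x, y, z, t}.
    []<>(p | <>p) holds at w, so <>[]<>(p | <>p) is true at v.
      At w: []<>(p | <>p) requires <>(p | <>p) at every successor {v, w, x, t, m}.
        At v: <>(p | <>p) is true.
        At w: <>(p | <>p) is true.
        At x: <>(p | <>p) is true.
        At t: <>(p | <>p) is true.
        At m: <>(p | <>p) is true.
      So []<>(p | <>p) is true at w.

No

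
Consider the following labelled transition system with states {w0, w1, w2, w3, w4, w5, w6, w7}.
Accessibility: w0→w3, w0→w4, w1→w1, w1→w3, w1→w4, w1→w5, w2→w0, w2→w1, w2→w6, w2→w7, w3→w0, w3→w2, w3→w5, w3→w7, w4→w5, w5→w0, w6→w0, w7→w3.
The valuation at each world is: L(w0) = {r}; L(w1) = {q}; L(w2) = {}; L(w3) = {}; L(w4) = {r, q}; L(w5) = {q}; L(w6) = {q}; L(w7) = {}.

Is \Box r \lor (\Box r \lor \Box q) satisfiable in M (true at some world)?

Let φ = \Box r \lor (\Box r \lor \Box q). Evaluate φ at each world:
  w0 (successors {w3, w4}): φ is false.
  w1 (successors {w1, w3, w4, w5}): φ is false.
  w2 (successors {w0, w1, w6, w7}): φ is false.
  w3 (successors {w0, w2, w5, w7}): φ is false.
  w4 (successors {w5}): φ is true.
  w5 (successors {w0}): φ is true.
  w6 (successors {w0}): φ is true.
  w7 (successors {w3}): φ is false.
Detail at w4 (witness):
  At w4: \Box r is false, \Box r \lor \Box q is true, so \Box r \lor (\Box r \lor \Box q) is true.
    At w4: \Box r requires r at every successor {w5}.
      r fails at w5, so \Box r is false at w4.
    At w4: \Box r is false, \Box q is true, so \Box r \lor \Box q is true.
      At w4: \Box r requires r at every successor {w5}.
        r fails at w5, so \Box r is false at w4.
      At w4: \Box q requires q at every successor {w5}.
        At w5: q is true.
      So \Box q is true at w4.

Yes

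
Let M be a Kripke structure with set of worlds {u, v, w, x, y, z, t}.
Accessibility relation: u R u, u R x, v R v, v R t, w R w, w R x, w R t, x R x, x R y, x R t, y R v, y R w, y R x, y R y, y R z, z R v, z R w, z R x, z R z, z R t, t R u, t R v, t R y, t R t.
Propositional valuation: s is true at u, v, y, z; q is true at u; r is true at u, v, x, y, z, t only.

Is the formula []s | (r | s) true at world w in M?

At w: []s is false, r | s is false, so []s | (r | s) is false.
  At w: []s requires s at every successor {w, x, t}.
    s fails at w, so []s is false at w.

No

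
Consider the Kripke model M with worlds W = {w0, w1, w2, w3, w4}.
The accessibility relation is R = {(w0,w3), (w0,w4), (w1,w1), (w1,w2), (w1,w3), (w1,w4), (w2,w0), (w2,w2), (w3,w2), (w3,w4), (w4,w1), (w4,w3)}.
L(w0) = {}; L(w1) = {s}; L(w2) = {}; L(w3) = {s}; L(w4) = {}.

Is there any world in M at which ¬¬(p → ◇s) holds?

Recall that ◇ψ holds at a world iff ψ holds at some accessible world.
Let φ = ¬¬(p → ◇s). Evaluate φ at each world:
  w0 (successors {w3, w4}): φ is true.
  w1 (successors {w1, w2, w3, w4}): φ is true.
  w2 (successors {w0, w2}): φ is true.
  w3 (successors {w2, w4}): φ is true.
  w4 (successors {w1, w3}): φ is true.
Detail at w0 (witness):
  At w0: ¬(p → ◇s) is false, so ¬¬(p → ◇s) is true.
    At w0: p → ◇s is true, so ¬(p → ◇s) is false.
      At w0: p is false, ◇s is true, so p → ◇s is true.

Yes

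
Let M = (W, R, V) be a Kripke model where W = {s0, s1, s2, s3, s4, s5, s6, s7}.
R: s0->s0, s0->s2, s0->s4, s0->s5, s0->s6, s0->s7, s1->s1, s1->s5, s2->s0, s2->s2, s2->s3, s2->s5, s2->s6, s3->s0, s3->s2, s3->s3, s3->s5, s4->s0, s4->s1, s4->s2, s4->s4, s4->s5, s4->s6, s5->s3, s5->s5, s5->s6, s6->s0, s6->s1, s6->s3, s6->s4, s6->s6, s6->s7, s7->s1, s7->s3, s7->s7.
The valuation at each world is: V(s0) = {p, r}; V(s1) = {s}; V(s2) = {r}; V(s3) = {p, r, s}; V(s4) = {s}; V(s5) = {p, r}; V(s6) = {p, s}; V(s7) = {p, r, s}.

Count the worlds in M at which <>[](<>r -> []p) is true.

0

Let φ = <>[](<>r -> []p). Evaluate φ at each world:
  s0 (successors {s0, s2, s4, s5, s6, s7}): φ is false.
  s1 (successors {s1, s5}): φ is false.
  s2 (successors {s0, s2, s3, s5, s6}): φ is false.
  s3 (successors {s0, s2, s3, s5}): φ is false.
  s4 (successors {s0, s1, s2, s4, s5, s6}): φ is false.
  s5 (successors {s3, s5, s6}): φ is false.
  s6 (successors {s0, s1, s3, s4, s6, s7}): φ is false.
  s7 (successors {s1, s3, s7}): φ is false.
For instance, at s4:
  At s4: <>[](<>r -> []p) requires [](<>r -> []p) at some successor in {s0, s1, s2, s4, s5, s6}.
    At s0: [](<>r -> []p) is false.
    At s1: [](<>r -> []p) is false.
    At s2: [](<>r -> []p) is false.
    At s4: [](<>r -> []p) is false.
    At s5: [](<>r -> []p) is false.
    At s6: [](<>r -> []p) is false.
  So <>[](<>r -> []p) is false at s4.
Satisfying worlds: none.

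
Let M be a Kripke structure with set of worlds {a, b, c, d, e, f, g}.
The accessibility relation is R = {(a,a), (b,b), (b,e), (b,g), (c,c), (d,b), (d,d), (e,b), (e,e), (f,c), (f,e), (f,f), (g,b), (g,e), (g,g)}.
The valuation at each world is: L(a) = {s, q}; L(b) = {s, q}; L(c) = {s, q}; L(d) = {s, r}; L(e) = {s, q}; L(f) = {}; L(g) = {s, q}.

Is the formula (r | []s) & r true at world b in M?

No

At b: r | []s is true, r is false, so (r | []s) & r is false.
  At b: r is false, []s is true, so r | []s is true.
    At b: []s requires s at every successor {b, e, g}.
      At b: s is true.
      At e: s is true.
      At g: s is true.
    So []s is true at b.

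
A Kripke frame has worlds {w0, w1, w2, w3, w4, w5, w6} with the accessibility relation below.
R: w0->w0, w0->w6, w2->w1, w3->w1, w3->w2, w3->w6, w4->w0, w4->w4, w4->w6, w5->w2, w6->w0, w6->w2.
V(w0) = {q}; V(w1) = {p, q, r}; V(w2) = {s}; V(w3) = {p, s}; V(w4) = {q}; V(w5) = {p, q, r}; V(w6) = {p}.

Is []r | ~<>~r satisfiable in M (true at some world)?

Yes

Let φ = []r | ~<>~r. Evaluate φ at each world:
  w0 (successors {w0, w6}): φ is false.
  w1 (successors ∅): φ is true.
  w2 (successors {w1}): φ is true.
  w3 (successors {w1, w2, w6}): φ is false.
  w4 (successors {w0, w4, w6}): φ is false.
  w5 (successors {w2}): φ is false.
  w6 (successors {w0, w2}): φ is false.
Detail at w1 (witness):
  At w1: []r is true, ~<>~r is true, so []r | ~<>~r is true.
    At w1: no accessible worlds, so []r holds vacuously.
    At w1: <>~r is false, so ~<>~r is true.
      At w1: no accessible worlds, so <>~r is false.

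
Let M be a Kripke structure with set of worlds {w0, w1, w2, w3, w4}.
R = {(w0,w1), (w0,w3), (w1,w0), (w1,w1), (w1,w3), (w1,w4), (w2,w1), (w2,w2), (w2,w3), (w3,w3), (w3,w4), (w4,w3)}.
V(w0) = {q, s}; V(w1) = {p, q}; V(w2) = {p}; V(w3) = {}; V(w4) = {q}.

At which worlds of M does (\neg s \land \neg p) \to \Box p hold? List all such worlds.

Let φ = (\neg s \land \neg p) \to \Box p. Evaluate φ at each world:
  w0 (successors {w1, w3}): φ is true.
  w1 (successors {w0, w1, w3, w4}): φ is true.
  w2 (successors {w1, w2, w3}): φ is true.
  w3 (successors {w3, w4}): φ is false.
  w4 (successors {w3}): φ is false.
For instance, at w2:
  At w2: \neg s \land \neg p is false, \Box p is false, so (\neg s \land \neg p) \to \Box p is true.
    At w2: \Box p requires p at every successor {w1, w2, w3}.
      p fails at w3, so \Box p is false at w2.
Satisfying worlds: {w0, w1, w2}

w0, w1, w2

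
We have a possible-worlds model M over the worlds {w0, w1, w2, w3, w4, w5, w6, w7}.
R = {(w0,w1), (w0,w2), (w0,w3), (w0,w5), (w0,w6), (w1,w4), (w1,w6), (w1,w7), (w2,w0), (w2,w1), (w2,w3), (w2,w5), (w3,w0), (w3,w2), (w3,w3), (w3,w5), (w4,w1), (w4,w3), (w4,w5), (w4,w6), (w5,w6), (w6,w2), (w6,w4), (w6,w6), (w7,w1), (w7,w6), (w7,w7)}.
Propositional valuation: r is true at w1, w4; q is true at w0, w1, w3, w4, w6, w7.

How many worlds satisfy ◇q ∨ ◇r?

8

Recall that ◇ψ holds at a world iff ψ holds at some accessible world.
Let φ = ◇q ∨ ◇r. Evaluate φ at each world:
  w0 (successors {w1, w2, w3, w5, w6}): φ is true.
  w1 (successors {w4, w6, w7}): φ is true.
  w2 (successors {w0, w1, w3, w5}): φ is true.
  w3 (successors {w0, w2, w3, w5}): φ is true.
  w4 (successors {w1, w3, w5, w6}): φ is true.
  w5 (successors {w6}): φ is true.
  w6 (successors {w2, w4, w6}): φ is true.
  w7 (successors {w1, w6, w7}): φ is true.
For instance, at w2:
  At w2: ◇q is true, ◇r is true, so ◇q ∨ ◇r is true.
    At w2: ◇q requires q at some successor in {w0, w1, w3, w5}.
      q holds at w0, so ◇q is true at w2.
    At w2: ◇r requires r at some successor in {w0, w1, w3, w5}.
      r holds at w1, so ◇r is true at w2.
Satisfying worlds: {w0, w1, w2, w3, w4, w5, w6, w7}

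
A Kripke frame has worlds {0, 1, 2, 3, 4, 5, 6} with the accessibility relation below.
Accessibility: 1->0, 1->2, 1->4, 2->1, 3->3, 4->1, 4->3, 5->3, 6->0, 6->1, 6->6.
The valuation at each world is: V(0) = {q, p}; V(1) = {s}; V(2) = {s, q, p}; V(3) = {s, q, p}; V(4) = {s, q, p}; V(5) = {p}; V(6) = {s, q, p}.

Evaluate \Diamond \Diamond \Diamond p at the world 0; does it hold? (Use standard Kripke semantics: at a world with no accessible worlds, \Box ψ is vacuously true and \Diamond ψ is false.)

At 0: no accessible worlds, so \Diamond \Diamond \Diamond p is false.

No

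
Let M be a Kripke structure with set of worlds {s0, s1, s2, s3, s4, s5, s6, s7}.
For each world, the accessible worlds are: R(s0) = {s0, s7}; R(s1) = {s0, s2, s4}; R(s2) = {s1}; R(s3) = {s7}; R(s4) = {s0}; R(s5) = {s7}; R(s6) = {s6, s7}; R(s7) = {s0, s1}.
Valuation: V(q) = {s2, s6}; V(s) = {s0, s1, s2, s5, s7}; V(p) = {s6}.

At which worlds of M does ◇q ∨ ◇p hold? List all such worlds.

s1, s6

Let φ = ◇q ∨ ◇p. Evaluate φ at each world:
  s0 (successors {s0, s7}): φ is false.
  s1 (successors {s0, s2, s4}): φ is true.
  s2 (successors {s1}): φ is false.
  s3 (successors {s7}): φ is false.
  s4 (successors {s0}): φ is false.
  s5 (successors {s7}): φ is false.
  s6 (successors {s6, s7}): φ is true.
  s7 (successors {s0, s1}): φ is false.
For instance, at s1:
  At s1: ◇q is true, ◇p is false, so ◇q ∨ ◇p is true.
    At s1: ◇q requires q at some successor in {s0, s2, s4}.
      q holds at s2, so ◇q is true at s1.
    At s1: ◇p requires p at some successor in {s0, s2, s4}.
      At s0: p is false.
      At s2: p is false.
      At s4: p is false.
    So ◇p is false at s1.
Satisfying worlds: {s1, s6}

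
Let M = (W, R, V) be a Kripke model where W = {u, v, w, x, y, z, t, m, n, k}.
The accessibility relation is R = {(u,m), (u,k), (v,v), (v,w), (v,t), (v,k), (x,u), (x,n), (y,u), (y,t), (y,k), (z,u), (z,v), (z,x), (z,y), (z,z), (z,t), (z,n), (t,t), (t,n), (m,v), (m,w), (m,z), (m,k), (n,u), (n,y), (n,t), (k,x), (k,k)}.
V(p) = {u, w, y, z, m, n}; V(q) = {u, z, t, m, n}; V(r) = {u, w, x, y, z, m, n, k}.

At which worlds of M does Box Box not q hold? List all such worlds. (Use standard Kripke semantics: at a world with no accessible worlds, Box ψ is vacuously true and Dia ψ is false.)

w

Let φ = Box Box not q. Evaluate φ at each world:
  u (successors {m, k}): φ is false.
  v (successors {v, w, t, k}): φ is false.
  w (successors ∅): φ is true.
  x (successors {u, n}): φ is false.
  y (successors {u, t, k}): φ is false.
  z (successors {u, v, x, y, z, t, n}): φ is false.
  t (successors {t, n}): φ is false.
  m (successors {v, w, z, k}): φ is false.
  n (successors {u, y, t}): φ is false.
  k (successors {x, k}): φ is false.
For instance, at x:
  At x: Box Box not q requires Box not q at every successor {u, n}.
    Box not q fails at u, so Box Box not q is false at x.
      At u: Box not q requires not q at every successor {m, k}.
        not q fails at m, so Box not q is false at u.
Satisfying worlds: {w}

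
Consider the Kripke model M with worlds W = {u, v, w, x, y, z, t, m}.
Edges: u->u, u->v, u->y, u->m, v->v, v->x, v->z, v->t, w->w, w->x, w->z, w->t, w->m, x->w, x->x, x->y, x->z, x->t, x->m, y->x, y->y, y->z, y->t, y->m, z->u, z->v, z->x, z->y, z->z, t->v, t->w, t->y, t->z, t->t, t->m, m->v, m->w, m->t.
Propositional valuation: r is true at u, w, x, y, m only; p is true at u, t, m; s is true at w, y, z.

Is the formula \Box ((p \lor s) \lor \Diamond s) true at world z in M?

Yes

At z: \Box ((p \lor s) \lor \Diamond s) requires (p \lor s) \lor \Diamond s at every successor {u, v, x, y, z}.
  At u: (p \lor s) \lor \Diamond s is true.
  At v: (p \lor s) \lor \Diamond s is true.
  At x: (p \lor s) \lor \Diamond s is true.
  At y: (p \lor s) \lor \Diamond s is true.
  At z: (p \lor s) \lor \Diamond s is true.
So \Box ((p \lor s) \lor \Diamond s) is true at z.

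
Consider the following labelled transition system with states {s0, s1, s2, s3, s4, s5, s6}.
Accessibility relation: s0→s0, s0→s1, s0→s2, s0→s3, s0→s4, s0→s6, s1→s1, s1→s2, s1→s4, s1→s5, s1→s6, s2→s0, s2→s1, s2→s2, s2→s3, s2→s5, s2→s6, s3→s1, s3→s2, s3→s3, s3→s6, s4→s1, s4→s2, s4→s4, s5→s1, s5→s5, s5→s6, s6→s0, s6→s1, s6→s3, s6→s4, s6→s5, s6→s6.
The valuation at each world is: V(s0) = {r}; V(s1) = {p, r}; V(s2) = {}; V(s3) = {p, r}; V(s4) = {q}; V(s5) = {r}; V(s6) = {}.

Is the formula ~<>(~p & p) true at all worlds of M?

Let φ = ~<>(~p & p). Evaluate φ at each world:
  s0 (successors {s0, s1, s2, s3, s4, s6}): φ is true.
  s1 (successors {s1, s2, s4, s5, s6}): φ is true.
  s2 (successors {s0, s1, s2, s3, s5, s6}): φ is true.
  s3 (successors {s1, s2, s3, s6}): φ is true.
  s4 (successors {s1, s2, s4}): φ is true.
  s5 (successors {s1, s5, s6}): φ is true.
  s6 (successors {s0, s1, s3, s4, s5, s6}): φ is true.
For instance, at s6:
  At s6: <>(~p & p) is false, so ~<>(~p & p) is true.
    At s6: <>(~p & p) requires ~p & p at some successor in {s0, s1, s3, s4, s5, s6}.
      At s0: ~p & p is false.
      At s1: ~p & p is false.
      At s3: ~p & p is false.
      At s4: ~p & p is false.
      At s5: ~p & p is false.
      At s6: ~p & p is false.
    So <>(~p & p) is false at s6.

Yes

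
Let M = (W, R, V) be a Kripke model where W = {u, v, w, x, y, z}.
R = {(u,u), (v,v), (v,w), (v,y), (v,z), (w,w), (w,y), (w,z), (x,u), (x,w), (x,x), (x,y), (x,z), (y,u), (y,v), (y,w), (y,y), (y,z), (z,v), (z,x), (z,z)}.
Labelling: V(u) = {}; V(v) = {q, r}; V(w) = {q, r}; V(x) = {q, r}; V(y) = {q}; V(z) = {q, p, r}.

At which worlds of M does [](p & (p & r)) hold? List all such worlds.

none

Recall that []ψ holds at a world iff ψ holds at every accessible world, and <>ψ holds iff ψ holds at some accessible world.
Let φ = [](p & (p & r)). Evaluate φ at each world:
  u (successors {u}): φ is false.
  v (successors {v, w, y, z}): φ is false.
  w (successors {w, y, z}): φ is false.
  x (successors {u, w, x, y, z}): φ is false.
  y (successors {u, v, w, y, z}): φ is false.
  z (successors {v, x, z}): φ is false.
For instance, at x:
  At x: [](p & (p & r)) requires p & (p & r) at every successor {u, w, x, y, z}.
    p & (p & r) fails at u, so [](p & (p & r)) is false at x.
Satisfying worlds: none.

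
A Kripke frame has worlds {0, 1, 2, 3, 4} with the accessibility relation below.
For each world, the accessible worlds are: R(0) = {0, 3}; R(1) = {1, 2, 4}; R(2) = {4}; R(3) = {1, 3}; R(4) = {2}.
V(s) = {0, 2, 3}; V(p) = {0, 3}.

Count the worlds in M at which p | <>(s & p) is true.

Let φ = p | <>(s & p). Evaluate φ at each world:
  0 (successors {0, 3}): φ is true.
  1 (successors {1, 2, 4}): φ is false.
  2 (successors {4}): φ is false.
  3 (successors {1, 3}): φ is true.
  4 (successors {2}): φ is false.
For instance, at 4:
  At 4: p is false, <>(s & p) is false, so p | <>(s & p) is false.
    At 4: <>(s & p) requires s & p at some successor in {2}.
      At 2: s & p is false.
    So <>(s & p) is false at 4.
Satisfying worlds: {0, 3}

2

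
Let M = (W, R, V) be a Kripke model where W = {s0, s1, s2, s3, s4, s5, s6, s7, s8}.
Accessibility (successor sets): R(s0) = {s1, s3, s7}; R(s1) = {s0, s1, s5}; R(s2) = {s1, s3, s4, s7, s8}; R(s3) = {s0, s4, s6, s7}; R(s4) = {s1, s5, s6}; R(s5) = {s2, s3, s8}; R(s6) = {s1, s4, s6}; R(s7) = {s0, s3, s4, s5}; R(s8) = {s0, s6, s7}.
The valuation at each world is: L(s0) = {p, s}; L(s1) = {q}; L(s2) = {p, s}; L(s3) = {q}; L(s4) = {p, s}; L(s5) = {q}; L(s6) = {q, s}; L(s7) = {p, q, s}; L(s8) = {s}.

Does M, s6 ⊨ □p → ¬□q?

Yes

Recall that □ψ holds at a world iff ψ holds at every accessible world, and ◇ψ holds iff ψ holds at some accessible world.
At s6: □p is false, ¬□q is true, so □p → ¬□q is true.
  At s6: □p requires p at every successor {s1, s4, s6}.
    p fails at s1, so □p is false at s6.
  At s6: □q is false, so ¬□q is true.
    At s6: □q requires q at every successor {s1, s4, s6}.
      q fails at s4, so □q is false at s6.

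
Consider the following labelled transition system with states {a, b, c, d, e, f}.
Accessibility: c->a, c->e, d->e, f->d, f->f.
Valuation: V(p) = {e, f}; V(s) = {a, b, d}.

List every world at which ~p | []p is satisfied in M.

a, b, c, d, e

Let φ = ~p | []p. Evaluate φ at each world:
  a (successors ∅): φ is true.
  b (successors ∅): φ is true.
  c (successors {a, e}): φ is true.
  d (successors {e}): φ is true.
  e (successors ∅): φ is true.
  f (successors {d, f}): φ is false.
For instance, at d:
  At d: ~p is true, []p is true, so ~p | []p is true.
    At d: []p requires p at every successor {e}.
      At e: p is true.
    So []p is true at d.
Satisfying worlds: {a, b, c, d, e}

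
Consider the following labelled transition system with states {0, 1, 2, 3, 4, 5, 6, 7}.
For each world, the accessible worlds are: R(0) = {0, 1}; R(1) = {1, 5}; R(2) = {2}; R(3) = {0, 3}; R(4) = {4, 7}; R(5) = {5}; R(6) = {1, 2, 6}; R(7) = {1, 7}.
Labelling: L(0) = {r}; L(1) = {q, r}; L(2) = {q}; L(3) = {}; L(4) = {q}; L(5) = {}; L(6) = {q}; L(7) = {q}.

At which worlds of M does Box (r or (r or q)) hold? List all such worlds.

Let φ = Box (r or (r or q)). Evaluate φ at each world:
  0 (successors {0, 1}): φ is true.
  1 (successors {1, 5}): φ is false.
  2 (successors {2}): φ is true.
  3 (successors {0, 3}): φ is false.
  4 (successors {4, 7}): φ is true.
  5 (successors {5}): φ is false.
  6 (successors {1, 2, 6}): φ is true.
  7 (successors {1, 7}): φ is true.
For instance, at 7:
  At 7: Box (r or (r or q)) requires r or (r or q) at every successor {1, 7}.
    At 1: r or (r or q) is true.
    At 7: r or (r or q) is true.
  So Box (r or (r or q)) is true at 7.
Satisfying worlds: {0, 2, 4, 6, 7}

0, 2, 4, 6, 7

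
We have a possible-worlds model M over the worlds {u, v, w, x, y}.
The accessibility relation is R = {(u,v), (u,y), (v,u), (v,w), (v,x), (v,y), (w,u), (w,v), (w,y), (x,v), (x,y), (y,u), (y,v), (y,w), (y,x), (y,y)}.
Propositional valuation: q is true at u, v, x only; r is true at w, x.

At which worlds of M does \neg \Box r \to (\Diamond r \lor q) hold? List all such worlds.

u, v, x, y

Recall that \Box ψ holds at a world iff ψ holds at every accessible world, and \Diamond ψ holds iff ψ holds at some accessible world.
Let φ = \neg \Box r \to (\Diamond r \lor q). Evaluate φ at each world:
  u (successors {v, y}): φ is true.
  v (successors {u, w, x, y}): φ is true.
  w (successors {u, v, y}): φ is false.
  x (successors {v, y}): φ is true.
  y (successors {u, v, w, x, y}): φ is true.
For instance, at u:
  At u: \neg \Box r is true, \Diamond r \lor q is true, so \neg \Box r \to (\Diamond r \lor q) is true.
    At u: \Box r is false, so \neg \Box r is true.
      At u: \Box r requires r at every successor {v, y}.
        r fails at v, so \Box r is false at u.
    At u: \Diamond r is false, q is true, so \Diamond r \lor q is true.
      At u: \Diamond r requires r at some successor in {v, y}.
        At v: r is false.
        At y: r is false.
      So \Diamond r is false at u.
Satisfying worlds: {u, v, x, y}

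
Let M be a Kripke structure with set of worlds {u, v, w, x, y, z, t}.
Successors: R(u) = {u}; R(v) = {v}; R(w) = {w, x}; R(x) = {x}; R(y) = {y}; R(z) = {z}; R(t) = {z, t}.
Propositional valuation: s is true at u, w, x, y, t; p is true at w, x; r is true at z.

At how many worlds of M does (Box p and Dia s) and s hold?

2

Let φ = (Box p and Dia s) and s. Evaluate φ at each world:
  u (successors {u}): φ is false.
  v (successors {v}): φ is false.
  w (successors {w, x}): φ is true.
  x (successors {x}): φ is true.
  y (successors {y}): φ is false.
  z (successors {z}): φ is false.
  t (successors {z, t}): φ is false.
For instance, at u:
  At u: Box p and Dia s is false, s is true, so (Box p and Dia s) and s is false.
    At u: Box p is false, Dia s is true, so Box p and Dia s is false.
      At u: Box p requires p at every successor {u}.
        p fails at u, so Box p is false at u.
      At u: Dia s requires s at some successor in {u}.
        s holds at u, so Dia s is true at u.
Satisfying worlds: {w, x}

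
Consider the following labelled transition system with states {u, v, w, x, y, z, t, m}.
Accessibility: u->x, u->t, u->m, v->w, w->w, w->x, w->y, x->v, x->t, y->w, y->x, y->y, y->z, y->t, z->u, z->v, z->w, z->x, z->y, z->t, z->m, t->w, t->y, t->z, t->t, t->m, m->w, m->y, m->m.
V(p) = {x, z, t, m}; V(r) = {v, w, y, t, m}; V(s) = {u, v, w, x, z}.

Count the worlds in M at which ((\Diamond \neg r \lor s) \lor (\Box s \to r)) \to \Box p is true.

Let φ = ((\Diamond \neg r \lor s) \lor (\Box s \to r)) \to \Box p. Evaluate φ at each world:
  u (successors {x, t, m}): φ is true.
  v (successors {w}): φ is false.
  w (successors {w, x, y}): φ is false.
  x (successors {v, t}): φ is false.
  y (successors {w, x, y, z, t}): φ is false.
  z (successors {u, v, w, x, y, t, m}): φ is false.
  t (successors {w, y, z, t, m}): φ is false.
  m (successors {w, y, m}): φ is false.
For instance, at v:
  At v: (\Diamond \neg r \lor s) \lor (\Box s \to r) is true, \Box p is false, so ((\Diamond \neg r \lor s) \lor (\Box s \to r)) \to \Box p is false.
    At v: \Diamond \neg r \lor s is true, \Box s \to r is true, so (\Diamond \neg r \lor s) \lor (\Box s \to r) is true.
      At v: \Diamond \neg r is false, s is true, so \Diamond \neg r \lor s is true.
      At v: \Box s is true, r is true, so \Box s \to r is true.
    At v: \Box p requires p at every successor {w}.
      p fails at w, so \Box p is false at v.
Satisfying worlds: {u}

1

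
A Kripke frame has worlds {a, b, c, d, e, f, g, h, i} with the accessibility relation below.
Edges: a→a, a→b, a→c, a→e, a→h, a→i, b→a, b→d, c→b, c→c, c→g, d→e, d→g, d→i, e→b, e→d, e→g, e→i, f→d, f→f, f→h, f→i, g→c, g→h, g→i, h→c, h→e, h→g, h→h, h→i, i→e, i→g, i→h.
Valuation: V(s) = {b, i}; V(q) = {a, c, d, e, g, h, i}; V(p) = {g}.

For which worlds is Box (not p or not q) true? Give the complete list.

Let φ = Box (not p or not q). Evaluate φ at each world:
  a (successors {a, b, c, e, h, i}): φ is true.
  b (successors {a, d}): φ is true.
  c (successors {b, c, g}): φ is false.
  d (successors {e, g, i}): φ is false.
  e (successors {b, d, g, i}): φ is false.
  f (successors {d, f, h, i}): φ is true.
  g (successors {c, h, i}): φ is true.
  h (successors {c, e, g, h, i}): φ is false.
  i (successors {e, g, h}): φ is false.
For instance, at c:
  At c: Box (not p or not q) requires not p or not q at every successor {b, c, g}.
    not p or not q fails at g, so Box (not p or not q) is false at c.
Satisfying worlds: {a, b, f, g}

a, b, f, g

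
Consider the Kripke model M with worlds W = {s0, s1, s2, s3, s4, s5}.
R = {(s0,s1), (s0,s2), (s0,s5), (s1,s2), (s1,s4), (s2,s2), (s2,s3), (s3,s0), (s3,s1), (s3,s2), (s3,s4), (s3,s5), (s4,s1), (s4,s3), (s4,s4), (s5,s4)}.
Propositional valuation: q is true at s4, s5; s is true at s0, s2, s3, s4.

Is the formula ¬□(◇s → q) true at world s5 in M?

At s5: □(◇s → q) is true, so ¬□(◇s → q) is false.
  At s5: □(◇s → q) requires ◇s → q at every successor {s4}.
      At s4: ◇s is true, q is true, so ◇s → q is true.
  So □(◇s → q) is true at s5.

No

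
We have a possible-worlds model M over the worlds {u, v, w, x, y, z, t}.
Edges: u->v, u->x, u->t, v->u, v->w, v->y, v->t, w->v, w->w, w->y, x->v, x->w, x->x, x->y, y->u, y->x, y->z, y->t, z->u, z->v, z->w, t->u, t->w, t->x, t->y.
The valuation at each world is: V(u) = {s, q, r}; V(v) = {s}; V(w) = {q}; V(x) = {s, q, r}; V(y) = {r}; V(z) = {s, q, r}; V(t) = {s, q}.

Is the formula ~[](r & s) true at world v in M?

Yes

At v: [](r & s) is false, so ~[](r & s) is true.
  At v: [](r & s) requires r & s at every successor {u, w, y, t}.
    r & s fails at w, so [](r & s) is false at v.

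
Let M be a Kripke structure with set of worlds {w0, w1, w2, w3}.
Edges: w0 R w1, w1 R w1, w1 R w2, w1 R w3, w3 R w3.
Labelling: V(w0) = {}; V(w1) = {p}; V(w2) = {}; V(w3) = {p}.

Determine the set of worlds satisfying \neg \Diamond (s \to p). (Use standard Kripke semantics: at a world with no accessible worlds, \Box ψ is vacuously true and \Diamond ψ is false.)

w2

Let φ = \neg \Diamond (s \to p). Evaluate φ at each world:
  w0 (successors {w1}): φ is false.
  w1 (successors {w1, w2, w3}): φ is false.
  w2 (successors ∅): φ is true.
  w3 (successors {w3}): φ is false.
For instance, at w1:
  At w1: \Diamond (s \to p) is true, so \neg \Diamond (s \to p) is false.
    At w1: \Diamond (s \to p) requires s \to p at some successor in {w1, w2, w3}.
      s \to p holds at w1, so \Diamond (s \to p) is true at w1.
Satisfying worlds: {w2}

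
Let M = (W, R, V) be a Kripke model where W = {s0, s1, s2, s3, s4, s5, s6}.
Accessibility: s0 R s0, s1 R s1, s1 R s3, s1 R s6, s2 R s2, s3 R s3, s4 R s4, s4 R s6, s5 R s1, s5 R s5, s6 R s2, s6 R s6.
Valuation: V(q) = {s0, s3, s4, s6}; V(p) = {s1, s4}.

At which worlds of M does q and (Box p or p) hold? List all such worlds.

Let φ = q and (Box p or p). Evaluate φ at each world:
  s0 (successors {s0}): φ is false.
  s1 (successors {s1, s3, s6}): φ is false.
  s2 (successors {s2}): φ is false.
  s3 (successors {s3}): φ is false.
  s4 (successors {s4, s6}): φ is true.
  s5 (successors {s1, s5}): φ is false.
  s6 (successors {s2, s6}): φ is false.
For instance, at s6:
  At s6: q is true, Box p or p is false, so q and (Box p or p) is false.
    At s6: Box p is false, p is false, so Box p or p is false.
      At s6: Box p requires p at every successor {s2, s6}.
        p fails at s2, so Box p is false at s6.
Satisfying worlds: {s4}

s4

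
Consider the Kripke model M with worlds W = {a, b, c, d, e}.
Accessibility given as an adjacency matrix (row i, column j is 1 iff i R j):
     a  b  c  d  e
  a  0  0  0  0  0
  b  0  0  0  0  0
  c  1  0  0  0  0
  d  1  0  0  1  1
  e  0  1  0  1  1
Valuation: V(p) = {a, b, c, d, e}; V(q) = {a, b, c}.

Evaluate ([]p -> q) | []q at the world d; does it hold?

At d: []p -> q is false, []q is false, so ([]p -> q) | []q is false.
  At d: []p is true, q is false, so []p -> q is false.
    At d: []p requires p at every successor {a, d, e}.
      At a: p is true.
      At d: p is true.
      At e: p is true.
    So []p is true at d.
  At d: []q requires q at every successor {a, d, e}.
    q fails at d, so []q is false at d.

No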